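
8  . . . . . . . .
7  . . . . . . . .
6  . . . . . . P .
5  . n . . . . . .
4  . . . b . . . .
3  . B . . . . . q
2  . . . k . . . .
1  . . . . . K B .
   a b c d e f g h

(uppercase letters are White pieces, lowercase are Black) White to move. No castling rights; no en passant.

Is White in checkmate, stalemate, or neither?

checkmate

White to move; white king on f1.
In check: yes, from the black queen on h3.
King squares — e1: attacked by Kd2; g1: own bishop; e2: attacked by Kd2; f2: attacked by Bd4; g2: attacked by Qh3.
Legal moves for White: none.
In check with no legal moves → checkmate.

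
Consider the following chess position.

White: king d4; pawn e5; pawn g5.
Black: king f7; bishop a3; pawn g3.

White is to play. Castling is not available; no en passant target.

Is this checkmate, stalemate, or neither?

neither

White to move; white king on d4.
In check: no.
Legal moves for White: Kd5, Ke4, Kc4, Ke3, Kd3, Kc3, g6+, e6+.
White has 8 legal moves and is not in check → neither.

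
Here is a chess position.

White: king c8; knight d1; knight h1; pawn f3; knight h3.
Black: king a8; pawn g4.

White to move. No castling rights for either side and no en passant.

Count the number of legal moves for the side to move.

15

White to move; king on c8.
In check: no.
Legal moves: Kd8, Kd7, Kc7, Ng5, Nf4, N3f2, Ng1, Ng3, Nh1f2, Ne3, Nc3, Ndf2, Nb2, fxg4, f4.
Count: 15.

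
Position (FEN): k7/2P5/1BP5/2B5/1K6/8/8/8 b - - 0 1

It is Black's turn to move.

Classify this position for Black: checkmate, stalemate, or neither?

Black to move; black king on a8.
In check: no.
King squares — a7: attacked by Bb6; b7: attacked by Pc6; b8: attacked by Pc7.
Legal moves for Black: none.
Not in check and no legal moves → stalemate.

stalemate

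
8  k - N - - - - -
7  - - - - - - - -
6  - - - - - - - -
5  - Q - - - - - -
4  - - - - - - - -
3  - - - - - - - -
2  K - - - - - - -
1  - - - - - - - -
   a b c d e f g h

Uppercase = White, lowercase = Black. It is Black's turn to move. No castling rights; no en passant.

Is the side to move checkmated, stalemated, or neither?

stalemate

Black to move; black king on a8.
In check: no.
King squares — a7: attacked by Nc8; b7: attacked by Qb5; b8: attacked by Qb5.
Legal moves for Black: none.
Not in check and no legal moves → stalemate.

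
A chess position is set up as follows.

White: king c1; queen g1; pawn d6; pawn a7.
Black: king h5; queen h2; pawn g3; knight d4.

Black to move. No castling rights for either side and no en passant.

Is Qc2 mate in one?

After Qc2: white king on c1; in check: yes, from the black queen on c2.
King squares — b1: attacked by Qc2; d1: attacked by Qc2; b2: attacked by Qc2; c2: attacked by Nd4; d2: attacked by Qc2.
White has no legal moves → checkmate.

yes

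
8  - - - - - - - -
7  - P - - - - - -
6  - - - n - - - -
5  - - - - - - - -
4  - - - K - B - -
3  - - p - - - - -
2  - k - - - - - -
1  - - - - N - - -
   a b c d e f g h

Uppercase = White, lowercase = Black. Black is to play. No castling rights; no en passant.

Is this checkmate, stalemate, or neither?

Black to move; black king on b2.
In check: no.
Legal moves for Black: Ne8, Nc8, Nf7, Nxb7, Nf5+, Nb5+, Ne4, Nc4, Kb3, Ka3, Ka2, Kb1, Ka1, c2.
Black has 14 legal moves and is not in check → neither.

neither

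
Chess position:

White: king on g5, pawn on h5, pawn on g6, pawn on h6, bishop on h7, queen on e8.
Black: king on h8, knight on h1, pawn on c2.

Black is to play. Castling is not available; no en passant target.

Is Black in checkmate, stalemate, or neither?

checkmate

Black to move; black king on h8.
In check: yes, from the white queen on e8.
King squares — g7: attacked by Ph6; h7: attacked by Pg6; g8: attacked by Bh7.
Legal moves for Black: none.
In check with no legal moves → checkmate.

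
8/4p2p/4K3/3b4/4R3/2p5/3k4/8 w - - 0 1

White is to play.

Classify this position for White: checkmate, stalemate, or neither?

neither

White to move; white king on e6.
In check: yes, from the black bishop on d5.
King squares — d5: available; e5: available; f5: available; d6: attacked by Pe7; f6: attacked by Pe7; d7: available; e7: available; f7: attacked by Bd5.
Legal moves for White: Kxe7, Kd7, Kf5, Ke5, Kxd5.
White is in check but has 5 legal moves → neither.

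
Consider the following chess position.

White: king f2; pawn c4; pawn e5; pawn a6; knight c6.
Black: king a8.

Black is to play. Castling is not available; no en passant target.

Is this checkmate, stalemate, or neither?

Black to move; black king on a8.
In check: no.
King squares — a7: attacked by Nc6; b7: attacked by Pa6; b8: attacked by Nc6.
Legal moves for Black: none.
Not in check and no legal moves → stalemate.

stalemate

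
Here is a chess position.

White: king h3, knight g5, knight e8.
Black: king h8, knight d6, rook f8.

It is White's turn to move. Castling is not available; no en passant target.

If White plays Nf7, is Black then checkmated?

After Nf7: black king on h8; in check: yes, from the white knight on f7.
Black has 4 legal replies: Kg8, Kh7, Rxf7, Nxf7.
In check but a legal move exists → not checkmate.

no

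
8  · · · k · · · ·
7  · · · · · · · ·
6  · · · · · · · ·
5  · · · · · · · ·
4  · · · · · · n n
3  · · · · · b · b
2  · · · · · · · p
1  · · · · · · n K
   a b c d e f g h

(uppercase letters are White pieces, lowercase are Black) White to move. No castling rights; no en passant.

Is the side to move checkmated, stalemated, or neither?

White to move; white king on h1.
In check: yes, from the black bishop on f3.
King squares — g1: attacked by Ph2; g2: attacked by Bf3; h2: attacked by Ng4.
Legal moves for White: none.
In check with no legal moves → checkmate.

checkmate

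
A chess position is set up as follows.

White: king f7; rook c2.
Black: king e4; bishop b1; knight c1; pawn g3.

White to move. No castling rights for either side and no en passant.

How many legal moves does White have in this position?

22

White to move; king on f7.
In check: no.
Legal moves: Kg8, Kf8, Ke8, Kg7, Ke7, Kg6, Kf6, Ke6, Rc8, Rc7, Rc6, Rc5, Rc4+, Rc3, Rh2, Rg2, Rf2, Re2+, Rd2, Rb2, Ra2, Rxc1.
Count: 22.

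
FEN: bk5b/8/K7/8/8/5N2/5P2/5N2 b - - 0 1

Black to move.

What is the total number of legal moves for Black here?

Black to move; king on b8.
In check: no.
Legal moves: Bg7, Bf6, Be5, Bd4, Bc3, Bb2, Ba1, Kc8, Kc7, Bb7+, Bc6, Bd5, Be4, Bxf3.
Count: 14.

14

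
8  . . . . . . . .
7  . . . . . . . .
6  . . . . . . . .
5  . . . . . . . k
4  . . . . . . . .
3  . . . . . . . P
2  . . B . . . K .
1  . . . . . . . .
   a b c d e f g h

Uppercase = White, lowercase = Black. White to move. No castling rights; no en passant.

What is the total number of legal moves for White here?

White to move; king on g2.
In check: no.
Legal moves: Kg3, Kf3, Kh2, Kf2, Kh1, Kg1, Kf1, Bh7, Bg6+, Bf5, Be4, Ba4, Bd3, Bb3, Bd1+, Bb1, h4.
Count: 17.

17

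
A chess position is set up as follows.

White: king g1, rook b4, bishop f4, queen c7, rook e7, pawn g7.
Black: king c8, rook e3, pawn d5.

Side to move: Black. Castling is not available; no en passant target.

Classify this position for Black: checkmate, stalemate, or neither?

checkmate

Black to move; black king on c8.
In check: yes, from the white queen on c7.
King squares — b7: attacked by Rb4; c7: attacked by Bf4; d7: attacked by Qc7; b8: attacked by Rb4; d8: attacked by Qc7.
Legal moves for Black: none.
In check with no legal moves → checkmate.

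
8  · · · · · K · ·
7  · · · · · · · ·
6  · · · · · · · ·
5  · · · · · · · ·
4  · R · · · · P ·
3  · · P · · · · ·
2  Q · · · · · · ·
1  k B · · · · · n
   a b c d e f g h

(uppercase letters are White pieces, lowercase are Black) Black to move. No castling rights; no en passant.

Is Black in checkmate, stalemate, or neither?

Black to move; black king on a1.
In check: yes, from the white queen on a2.
King squares — b1: attacked by Qa2; a2: attacked by Bb1; b2: attacked by Qa2.
Legal moves for Black: none.
In check with no legal moves → checkmate.

checkmate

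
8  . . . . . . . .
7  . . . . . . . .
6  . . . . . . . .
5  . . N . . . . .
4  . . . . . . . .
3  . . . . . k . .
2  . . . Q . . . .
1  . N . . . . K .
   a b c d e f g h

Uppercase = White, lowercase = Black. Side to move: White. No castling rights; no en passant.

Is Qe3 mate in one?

no

After Qe3: black king on f3; in check: yes, from the white queen on e3.
Black has 2 legal replies: Kg4, Kxe3.
In check but a legal move exists → not checkmate.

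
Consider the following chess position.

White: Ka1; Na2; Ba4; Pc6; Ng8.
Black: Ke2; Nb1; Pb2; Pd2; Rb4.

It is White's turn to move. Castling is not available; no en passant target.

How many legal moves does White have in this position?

1

White to move; king on a1.
In check: yes, from the black pawn on b2.
Legal moves: Kxb1.
Count: 1.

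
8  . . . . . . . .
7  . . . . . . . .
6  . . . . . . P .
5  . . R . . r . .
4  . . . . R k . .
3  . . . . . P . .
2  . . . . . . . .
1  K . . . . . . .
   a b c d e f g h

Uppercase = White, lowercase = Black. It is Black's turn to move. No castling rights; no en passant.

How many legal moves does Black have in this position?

Black to move; king on f4.
In check: yes, from the white rook on e4.
Legal moves: Kg5, Kg3, Kxf3.
Count: 3.

3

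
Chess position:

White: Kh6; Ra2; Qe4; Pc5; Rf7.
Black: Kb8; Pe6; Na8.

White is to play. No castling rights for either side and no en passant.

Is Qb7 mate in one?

After Qb7: black king on b8; in check: yes, from the white queen on b7.
King squares — a7: attacked by Ra2; b7: attacked by Rf7; c7: attacked by Qb7; a8: own knight; c8: attacked by Qb7.
Black has no legal moves → checkmate.

yes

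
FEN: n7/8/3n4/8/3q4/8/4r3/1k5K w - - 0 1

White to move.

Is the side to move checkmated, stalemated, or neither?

stalemate

White to move; white king on h1.
In check: no.
King squares — g1: attacked by Qd4; g2: attacked by Re2; h2: attacked by Re2.
Legal moves for White: none.
Not in check and no legal moves → stalemate.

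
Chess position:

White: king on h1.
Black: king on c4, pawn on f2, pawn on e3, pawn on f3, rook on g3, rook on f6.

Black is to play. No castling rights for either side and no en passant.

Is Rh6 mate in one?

yes

After Rh6: white king on h1; in check: yes, from the black rook on h6.
King squares — g1: attacked by Pf2; g2: attacked by Pf3; h2: attacked by Rh6.
White has no legal moves → checkmate.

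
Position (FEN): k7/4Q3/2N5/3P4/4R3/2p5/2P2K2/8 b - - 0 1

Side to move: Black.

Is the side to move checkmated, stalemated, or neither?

Black to move; black king on a8.
In check: no.
King squares — a7: attacked by Nc6; b7: attacked by Qe7; b8: attacked by Nc6.
Legal moves for Black: none.
Not in check and no legal moves → stalemate.

stalemate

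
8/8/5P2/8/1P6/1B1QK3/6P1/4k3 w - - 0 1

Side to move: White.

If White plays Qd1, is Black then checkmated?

yes

After Qd1: black king on e1; in check: yes, from the white queen on d1.
King squares — d1: attacked by Bb3; f1: attacked by Qd1; d2: attacked by Qd1; e2: attacked by Qd1; f2: attacked by Ke3.
Black has no legal moves → checkmate.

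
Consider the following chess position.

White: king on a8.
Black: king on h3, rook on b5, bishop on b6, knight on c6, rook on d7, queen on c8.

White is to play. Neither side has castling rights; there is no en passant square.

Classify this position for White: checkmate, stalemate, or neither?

checkmate

White to move; white king on a8.
In check: yes, from the black queen on c8.
King squares — a7: attacked by Bb6; b7: attacked by Rd7; b8: attacked by Nc6.
Legal moves for White: none.
In check with no legal moves → checkmate.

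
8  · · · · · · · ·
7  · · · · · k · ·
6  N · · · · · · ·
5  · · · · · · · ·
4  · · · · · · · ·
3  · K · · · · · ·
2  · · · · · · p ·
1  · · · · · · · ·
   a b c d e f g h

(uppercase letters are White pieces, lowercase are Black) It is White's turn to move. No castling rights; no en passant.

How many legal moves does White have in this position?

White to move; king on b3.
In check: no.
Legal moves: Nb8, Nc7, Nc5, Nb4, Kc4, Kb4, Ka4, Kc3, Ka3, Kc2, Kb2, Ka2.
Count: 12.

12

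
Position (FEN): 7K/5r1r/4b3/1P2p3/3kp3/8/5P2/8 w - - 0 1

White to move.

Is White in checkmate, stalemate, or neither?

neither

White to move; white king on h8.
In check: yes, from the black rook on h7.
Legal moves for White: Kg8.
White is in check but has 1 legal move → neither.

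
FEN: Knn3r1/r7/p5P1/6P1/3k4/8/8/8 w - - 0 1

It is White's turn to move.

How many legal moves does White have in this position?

1

White to move; king on a8.
In check: yes, from the black rook on a7.
Legal moves: Kxb8.
Count: 1.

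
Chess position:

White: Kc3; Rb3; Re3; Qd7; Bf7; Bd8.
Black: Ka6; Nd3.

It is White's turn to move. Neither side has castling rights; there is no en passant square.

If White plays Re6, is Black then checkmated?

After Re6: black king on a6; in check: yes, from the white rook on e6.
King squares — a5: attacked by Bd8; b5: attacked by Rb3; b6: attacked by Rb3; a7: attacked by Qd7; b7: attacked by Rb3.
Black has no legal moves → checkmate.

yes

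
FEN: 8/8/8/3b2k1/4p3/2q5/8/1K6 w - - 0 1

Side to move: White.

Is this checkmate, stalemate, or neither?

stalemate

White to move; white king on b1.
In check: no.
King squares — a1: attacked by Qc3; c1: attacked by Qc3; a2: attacked by Bd5; b2: attacked by Qc3; c2: attacked by Qc3.
Legal moves for White: none.
Not in check and no legal moves → stalemate.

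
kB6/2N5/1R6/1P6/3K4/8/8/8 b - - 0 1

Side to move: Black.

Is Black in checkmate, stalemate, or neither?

Black to move; black king on a8.
In check: yes, from the white knight on c7.
King squares — a7: attacked by Bb8; b7: attacked by Rb6; b8: attacked by Rb6.
Legal moves for Black: none.
In check with no legal moves → checkmate.

checkmate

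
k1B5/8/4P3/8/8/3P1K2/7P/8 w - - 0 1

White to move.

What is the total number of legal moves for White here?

15

White to move; king on f3.
In check: no.
Legal moves: Bd7, Bb7+, Ba6, Kg4, Kf4, Ke4, Kg3, Ke3, Kg2, Kf2, Ke2, e7, d4, h3, h4.
Count: 15.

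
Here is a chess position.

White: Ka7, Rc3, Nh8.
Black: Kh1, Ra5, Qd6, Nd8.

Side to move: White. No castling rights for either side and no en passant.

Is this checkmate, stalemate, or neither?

checkmate

White to move; white king on a7.
In check: yes, from the black rook on a5.
King squares — a6: attacked by Ra5; b6: attacked by Qd6; b7: attacked by Nd8; a8: attacked by Ra5; b8: attacked by Qd6.
Legal moves for White: none.
In check with no legal moves → checkmate.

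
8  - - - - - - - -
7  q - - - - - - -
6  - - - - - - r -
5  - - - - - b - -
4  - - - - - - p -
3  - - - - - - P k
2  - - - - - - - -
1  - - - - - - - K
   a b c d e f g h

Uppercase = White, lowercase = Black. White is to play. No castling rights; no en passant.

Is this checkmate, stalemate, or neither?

White to move; white king on h1.
In check: no.
King squares — g1: attacked by Qa7; g2: attacked by Kh3; h2: attacked by Kh3.
Legal moves for White: none.
Not in check and no legal moves → stalemate.

stalemate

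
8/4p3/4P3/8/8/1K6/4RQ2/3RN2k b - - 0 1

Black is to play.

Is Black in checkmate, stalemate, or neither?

Black to move; black king on h1.
In check: no.
King squares — g1: attacked by Qf2; g2: attacked by Ne1; h2: attacked by Qf2.
Legal moves for Black: none.
Not in check and no legal moves → stalemate.

stalemate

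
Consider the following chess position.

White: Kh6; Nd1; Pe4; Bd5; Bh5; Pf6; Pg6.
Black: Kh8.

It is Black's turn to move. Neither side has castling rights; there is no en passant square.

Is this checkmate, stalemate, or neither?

Black to move; black king on h8.
In check: no.
King squares — g7: attacked by Pf6; h7: attacked by Pg6; g8: attacked by Bd5.
Legal moves for Black: none.
Not in check and no legal moves → stalemate.

stalemate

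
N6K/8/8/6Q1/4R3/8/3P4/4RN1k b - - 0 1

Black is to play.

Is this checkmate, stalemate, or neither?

Black to move; black king on h1.
In check: no.
King squares — g1: attacked by Qg5; g2: attacked by Qg5; h2: attacked by Nf1.
Legal moves for Black: none.
Not in check and no legal moves → stalemate.

stalemate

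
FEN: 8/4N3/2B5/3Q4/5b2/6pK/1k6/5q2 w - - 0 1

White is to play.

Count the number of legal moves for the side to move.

White to move; king on h3.
In check: yes, from the black queen on f1.
Legal moves: Kh4, Kg4, Qg2+.
Count: 3.

3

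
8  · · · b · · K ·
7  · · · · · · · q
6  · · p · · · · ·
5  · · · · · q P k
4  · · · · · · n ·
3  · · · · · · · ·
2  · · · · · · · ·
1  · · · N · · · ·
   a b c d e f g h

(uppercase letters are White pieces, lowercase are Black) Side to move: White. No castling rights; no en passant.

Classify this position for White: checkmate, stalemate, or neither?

checkmate

White to move; white king on g8.
In check: yes, from the black queen on h7.
King squares — f7: attacked by Qf5; g7: attacked by Qh7; h7: attacked by Qf5; f8: attacked by Qf5; h8: attacked by Qh7.
Legal moves for White: none.
In check with no legal moves → checkmate.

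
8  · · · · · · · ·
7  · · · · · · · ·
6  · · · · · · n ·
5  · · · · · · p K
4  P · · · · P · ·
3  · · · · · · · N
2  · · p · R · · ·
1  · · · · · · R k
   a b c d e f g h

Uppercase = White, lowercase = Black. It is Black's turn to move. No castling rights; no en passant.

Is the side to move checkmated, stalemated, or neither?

Black to move; black king on h1.
In check: yes, from the white rook on g1.
King squares — g1: attacked by Nh3; g2: attacked by Rg1; h2: attacked by Re2.
Legal moves for Black: none.
In check with no legal moves → checkmate.

checkmate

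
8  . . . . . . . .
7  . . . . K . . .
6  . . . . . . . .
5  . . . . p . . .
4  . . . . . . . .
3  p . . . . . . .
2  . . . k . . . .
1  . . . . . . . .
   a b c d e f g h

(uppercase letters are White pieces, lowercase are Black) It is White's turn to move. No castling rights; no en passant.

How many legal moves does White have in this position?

White to move; king on e7.
In check: no.
Legal moves: Kf8, Ke8, Kd8, Kf7, Kd7, Kf6, Ke6, Kd6.
Count: 8.

8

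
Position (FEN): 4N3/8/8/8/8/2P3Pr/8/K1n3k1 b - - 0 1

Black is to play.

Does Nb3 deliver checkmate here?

After Nb3: white king on a1; in check: yes, from the black knight on b3.
White has 3 legal replies: Kb2, Ka2, Kb1.
In check but a legal move exists → not checkmate.

no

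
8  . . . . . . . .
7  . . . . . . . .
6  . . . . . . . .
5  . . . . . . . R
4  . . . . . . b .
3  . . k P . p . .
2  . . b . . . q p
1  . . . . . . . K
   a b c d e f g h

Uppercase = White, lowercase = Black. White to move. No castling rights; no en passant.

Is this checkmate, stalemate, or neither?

White to move; white king on h1.
In check: yes, from the black queen on g2.
King squares — g1: attacked by Qg2; g2: attacked by Pf3; h2: attacked by Qg2.
Legal moves for White: none.
In check with no legal moves → checkmate.

checkmate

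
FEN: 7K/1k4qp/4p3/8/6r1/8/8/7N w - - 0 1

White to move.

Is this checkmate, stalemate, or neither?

White to move; white king on h8.
In check: yes, from the black queen on g7.
King squares — g7: attacked by Rg4; h7: attacked by Qg7; g8: attacked by Qg7.
Legal moves for White: none.
In check with no legal moves → checkmate.

checkmate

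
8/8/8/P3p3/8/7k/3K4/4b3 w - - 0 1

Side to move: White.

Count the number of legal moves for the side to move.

White to move; king on d2.
In check: yes, from the black bishop on e1.
Legal moves: Ke3, Kd3, Ke2, Kc2, Kxe1, Kd1, Kc1.
Count: 7.

7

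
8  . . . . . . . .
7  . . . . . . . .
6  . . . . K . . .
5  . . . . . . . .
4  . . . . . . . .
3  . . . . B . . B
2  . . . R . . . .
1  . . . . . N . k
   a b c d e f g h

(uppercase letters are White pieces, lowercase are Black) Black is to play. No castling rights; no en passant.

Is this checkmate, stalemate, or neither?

Black to move; black king on h1.
In check: no.
King squares — g1: attacked by Be3; g2: attacked by Rd2; h2: attacked by Nf1.
Legal moves for Black: none.
Not in check and no legal moves → stalemate.

stalemate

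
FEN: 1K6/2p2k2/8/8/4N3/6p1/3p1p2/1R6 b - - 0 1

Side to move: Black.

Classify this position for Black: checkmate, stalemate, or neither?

Black to move; black king on f7.
In check: no.
Legal moves for Black: Kg8, Kf8, Ke8, Kg7, Ke7, Kg6, Ke6, c6, g2, f1=Q, f1=R, f1=B, f1=N, d1=Q, d1=R, d1=B, d1=N, c5.
Black has 18 legal moves and is not in check → neither.

neither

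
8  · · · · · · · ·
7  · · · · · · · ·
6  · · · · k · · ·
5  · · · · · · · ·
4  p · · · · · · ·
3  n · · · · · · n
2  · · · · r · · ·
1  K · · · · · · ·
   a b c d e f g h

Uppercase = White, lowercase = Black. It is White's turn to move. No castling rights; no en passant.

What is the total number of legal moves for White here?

0

White to move; king on a1.
In check: no.
Legal moves: none.
Count: 0.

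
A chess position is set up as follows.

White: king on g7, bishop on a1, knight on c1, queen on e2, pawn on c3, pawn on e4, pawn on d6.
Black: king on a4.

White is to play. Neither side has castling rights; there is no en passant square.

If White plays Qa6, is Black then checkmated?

After Qa6: black king on a4; in check: yes, from the white queen on a6.
King squares — a3: attacked by Qa6; b3: attacked by Nc1; b4: attacked by Pc3; a5: attacked by Qa6; b5: attacked by Qa6.
Black has no legal moves → checkmate.

yes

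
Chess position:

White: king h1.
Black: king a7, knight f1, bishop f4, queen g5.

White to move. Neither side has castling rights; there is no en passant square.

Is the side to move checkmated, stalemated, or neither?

White to move; white king on h1.
In check: no.
King squares — g1: attacked by Qg5; g2: attacked by Qg5; h2: attacked by Nf1.
Legal moves for White: none.
Not in check and no legal moves → stalemate.

stalemate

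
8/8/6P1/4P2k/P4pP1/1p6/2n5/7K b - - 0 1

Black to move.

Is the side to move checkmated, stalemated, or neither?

Black to move; black king on h5.
In check: yes, from the white pawn on g4.
Legal moves for Black: Kh6, Kxg6, Kg5, Kh4, Kxg4.
Black is in check but has 5 legal moves → neither.

neither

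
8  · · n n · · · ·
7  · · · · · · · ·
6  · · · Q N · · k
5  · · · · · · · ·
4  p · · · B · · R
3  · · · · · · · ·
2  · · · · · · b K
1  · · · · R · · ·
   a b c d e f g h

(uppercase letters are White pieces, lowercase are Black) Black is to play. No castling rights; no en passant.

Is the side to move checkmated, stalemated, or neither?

Black to move; black king on h6.
In check: yes, from the white rook on h4.
King squares — g5: attacked by Ne6; h5: attacked by Rh4; g6: attacked by Be4; g7: attacked by Ne6; h7: attacked by Be4.
Legal moves for Black: none.
In check with no legal moves → checkmate.

checkmate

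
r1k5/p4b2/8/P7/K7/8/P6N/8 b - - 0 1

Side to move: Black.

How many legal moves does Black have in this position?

Black to move; king on c8.
In check: no.
Legal moves: Kd8, Kb8, Kd7, Kc7, Kb7, Rb8, Bg8, Be8+, Bg6, Be6, Bh5, Bd5, Bc4, Bb3+, Bxa2, a6.
Count: 16.

16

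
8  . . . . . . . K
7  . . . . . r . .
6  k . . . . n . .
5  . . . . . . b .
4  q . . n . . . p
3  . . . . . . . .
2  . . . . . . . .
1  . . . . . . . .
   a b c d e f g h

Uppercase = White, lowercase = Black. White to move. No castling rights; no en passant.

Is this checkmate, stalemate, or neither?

White to move; white king on h8.
In check: no.
King squares — g7: attacked by Rf7; h7: attacked by Nf6; g8: attacked by Nf6.
Legal moves for White: none.
Not in check and no legal moves → stalemate.

stalemate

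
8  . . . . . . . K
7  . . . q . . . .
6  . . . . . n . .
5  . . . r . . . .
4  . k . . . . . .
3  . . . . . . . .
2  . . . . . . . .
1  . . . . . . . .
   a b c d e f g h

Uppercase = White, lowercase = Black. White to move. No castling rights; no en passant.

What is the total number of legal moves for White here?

White to move; king on h8.
In check: no.
Legal moves: none.
Count: 0.

0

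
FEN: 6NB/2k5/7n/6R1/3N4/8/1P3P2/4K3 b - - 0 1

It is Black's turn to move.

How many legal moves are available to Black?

11

Black to move; king on c7.
In check: no.
Legal moves: Kd8, Kc8, Kb8, Kd7, Kb7, Kd6, Kb6, Nxg8, Nf7, Nf5, Ng4.
Count: 11.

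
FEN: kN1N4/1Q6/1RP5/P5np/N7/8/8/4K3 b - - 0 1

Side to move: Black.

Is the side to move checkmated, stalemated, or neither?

checkmate

Black to move; black king on a8.
In check: yes, from the white queen on b7.
King squares — a7: attacked by Qb7; b7: attacked by Rb6; b8: attacked by Qb7.
Legal moves for Black: none.
In check with no legal moves → checkmate.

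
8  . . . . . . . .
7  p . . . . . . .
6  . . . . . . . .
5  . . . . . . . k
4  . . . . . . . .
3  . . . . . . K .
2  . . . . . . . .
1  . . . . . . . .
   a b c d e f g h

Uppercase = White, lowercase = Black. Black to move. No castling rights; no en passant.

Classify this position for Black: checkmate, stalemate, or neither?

Black to move; black king on h5.
In check: no.
Legal moves for Black: Kh6, Kg6, Kg5, a6, a5.
Black has 5 legal moves and is not in check → neither.

neither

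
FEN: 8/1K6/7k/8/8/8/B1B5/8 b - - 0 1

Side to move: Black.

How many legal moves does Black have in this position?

Black to move; king on h6.
In check: no.
Legal moves: Kg7, Kh5, Kg5.
Count: 3.

3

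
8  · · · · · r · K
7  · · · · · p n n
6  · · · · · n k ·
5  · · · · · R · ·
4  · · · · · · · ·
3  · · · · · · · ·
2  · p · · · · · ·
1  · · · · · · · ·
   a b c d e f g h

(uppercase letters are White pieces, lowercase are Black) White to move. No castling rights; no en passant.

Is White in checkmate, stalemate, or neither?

checkmate

White to move; white king on h8.
In check: yes, from the black rook on f8.
King squares — g7: attacked by Kg6; h7: attacked by Nf6; g8: attacked by Nf6.
Legal moves for White: none.
In check with no legal moves → checkmate.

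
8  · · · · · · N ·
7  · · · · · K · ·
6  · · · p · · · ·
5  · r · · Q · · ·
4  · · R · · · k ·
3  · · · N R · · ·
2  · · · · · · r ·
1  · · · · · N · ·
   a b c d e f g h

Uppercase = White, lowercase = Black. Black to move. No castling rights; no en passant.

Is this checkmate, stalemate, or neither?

checkmate

Black to move; black king on g4.
In check: yes, from the white rook on c4.
King squares — f3: attacked by Re3; g3: attacked by Nf1; h3: attacked by Re3; f4: attacked by Nd3; h4: attacked by Rc4; f5: attacked by Qe5; g5: attacked by Qe5; h5: attacked by Qe5.
Legal moves for Black: none.
In check with no legal moves → checkmate.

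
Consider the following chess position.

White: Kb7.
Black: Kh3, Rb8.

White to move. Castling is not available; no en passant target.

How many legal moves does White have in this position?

5

White to move; king on b7.
In check: yes, from the black rook on b8.
Legal moves: Kxb8, Kc7, Ka7, Kc6, Ka6.
Count: 5.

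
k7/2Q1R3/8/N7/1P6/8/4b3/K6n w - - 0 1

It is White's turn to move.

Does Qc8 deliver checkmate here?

After Qc8: black king on a8; in check: yes, from the white queen on c8.
King squares — a7: attacked by Re7; b7: attacked by Na5; b8: attacked by Qc8.
Black has no legal moves → checkmate.

yes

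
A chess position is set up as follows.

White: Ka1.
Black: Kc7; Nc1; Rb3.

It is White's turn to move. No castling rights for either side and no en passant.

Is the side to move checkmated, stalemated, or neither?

White to move; white king on a1.
In check: no.
King squares — b1: attacked by Rb3; a2: attacked by Nc1; b2: attacked by Rb3.
Legal moves for White: none.
Not in check and no legal moves → stalemate.

stalemate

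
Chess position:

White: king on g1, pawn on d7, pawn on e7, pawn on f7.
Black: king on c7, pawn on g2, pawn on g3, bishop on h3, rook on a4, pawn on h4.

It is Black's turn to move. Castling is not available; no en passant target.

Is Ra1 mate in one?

After Ra1: white king on g1; in check: yes, from the black rook on a1.
King squares — f1: attacked by Ra1; h1: attacked by Ra1; f2: attacked by Pg3; g2: attacked by Bh3; h2: attacked by Pg3.
White has no legal moves → checkmate.

yes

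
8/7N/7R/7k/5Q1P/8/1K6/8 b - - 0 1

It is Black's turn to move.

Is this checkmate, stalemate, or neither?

checkmate

Black to move; black king on h5.
In check: yes, from the white rook on h6.
King squares — g4: attacked by Qf4; h4: attacked by Qf4; g5: attacked by Qf4; g6: attacked by Rh6; h6: attacked by Qf4.
Legal moves for Black: none.
In check with no legal moves → checkmate.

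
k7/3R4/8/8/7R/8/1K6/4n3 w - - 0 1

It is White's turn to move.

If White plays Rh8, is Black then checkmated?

yes

After Rh8: black king on a8; in check: yes, from the white rook on h8.
King squares — a7: attacked by Rd7; b7: attacked by Rd7; b8: attacked by Rh8.
Black has no legal moves → checkmate.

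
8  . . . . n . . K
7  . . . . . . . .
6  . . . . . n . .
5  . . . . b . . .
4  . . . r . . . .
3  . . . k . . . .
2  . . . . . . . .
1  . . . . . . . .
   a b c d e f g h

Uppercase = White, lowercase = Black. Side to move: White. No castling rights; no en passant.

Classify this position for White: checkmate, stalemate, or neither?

White to move; white king on h8.
In check: no.
King squares — g7: attacked by Ne8; h7: attacked by Nf6; g8: attacked by Nf6.
Legal moves for White: none.
Not in check and no legal moves → stalemate.

stalemate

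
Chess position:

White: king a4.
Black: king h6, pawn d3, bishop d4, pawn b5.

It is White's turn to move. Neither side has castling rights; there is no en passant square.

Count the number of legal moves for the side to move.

5

White to move; king on a4.
In check: yes, from the black pawn on b5.
Legal moves: Kxb5, Ka5, Kb4, Kb3, Ka3.
Count: 5.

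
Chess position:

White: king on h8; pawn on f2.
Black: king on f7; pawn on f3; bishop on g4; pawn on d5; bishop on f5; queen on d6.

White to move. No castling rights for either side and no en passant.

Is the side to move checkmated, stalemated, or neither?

White to move; white king on h8.
In check: no.
King squares — g7: attacked by Kf7; h7: attacked by Bf5; g8: attacked by Kf7.
Legal moves for White: none.
Not in check and no legal moves → stalemate.

stalemate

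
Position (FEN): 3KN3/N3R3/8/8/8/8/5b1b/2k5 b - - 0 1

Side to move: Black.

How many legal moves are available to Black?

21

Black to move; king on c1.
In check: no.
Legal moves: Bb8, Bc7+, Bd6, Be5, Bf4, Bhg3, Bhg1, Bxa7, Bb6+, Bc5, Bh4, Bd4, Bfg3, Be3, Bfg1, Be1, Kd2, Kc2, Kb2, Kd1, Kb1.
Count: 21.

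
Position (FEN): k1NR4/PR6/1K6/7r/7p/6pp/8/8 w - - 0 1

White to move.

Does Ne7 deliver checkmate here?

yes

After Ne7: black king on a8; in check: yes, from the white rook on d8.
King squares — a7: attacked by Kb6; b7: attacked by Kb6; b8: attacked by Pa7.
Black has no legal moves → checkmate.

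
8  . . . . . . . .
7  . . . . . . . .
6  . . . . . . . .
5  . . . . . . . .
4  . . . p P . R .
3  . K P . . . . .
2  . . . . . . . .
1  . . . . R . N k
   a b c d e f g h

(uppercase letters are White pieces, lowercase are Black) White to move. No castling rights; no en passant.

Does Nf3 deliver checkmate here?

yes

After Nf3: black king on h1; in check: yes, from the white rook on e1.
King squares — g1: attacked by Re1; g2: attacked by Rg4; h2: attacked by Nf3.
Black has no legal moves → checkmate.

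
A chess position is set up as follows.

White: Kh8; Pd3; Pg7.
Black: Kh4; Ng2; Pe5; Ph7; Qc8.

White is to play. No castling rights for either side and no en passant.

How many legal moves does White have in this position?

5

White to move; king on h8.
In check: yes, from the black queen on c8.
Legal moves: Kxh7, g8=Q, g8=R, g8=B, g8=N.
Count: 5.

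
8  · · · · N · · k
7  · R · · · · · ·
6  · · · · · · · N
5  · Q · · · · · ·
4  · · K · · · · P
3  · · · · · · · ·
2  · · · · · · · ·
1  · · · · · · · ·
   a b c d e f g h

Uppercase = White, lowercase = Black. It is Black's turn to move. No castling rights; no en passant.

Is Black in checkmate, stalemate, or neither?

Black to move; black king on h8.
In check: no.
King squares — g7: attacked by Rb7; h7: attacked by Rb7; g8: attacked by Nh6.
Legal moves for Black: none.
Not in check and no legal moves → stalemate.

stalemate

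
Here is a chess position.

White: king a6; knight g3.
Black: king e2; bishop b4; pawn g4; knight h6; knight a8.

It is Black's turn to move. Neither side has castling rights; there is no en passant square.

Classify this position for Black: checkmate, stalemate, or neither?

Black to move; black king on e2.
In check: yes, from the white knight on g3.
Legal moves for Black: Kf3, Ke3, Kd3, Kf2, Kd2, Ke1, Kd1.
Black is in check but has 7 legal moves → neither.

neither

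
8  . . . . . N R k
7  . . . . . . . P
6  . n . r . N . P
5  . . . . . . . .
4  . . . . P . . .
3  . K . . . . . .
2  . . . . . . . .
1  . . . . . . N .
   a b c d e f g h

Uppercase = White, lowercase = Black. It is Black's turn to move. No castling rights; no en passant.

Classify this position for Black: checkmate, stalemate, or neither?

Black to move; black king on h8.
In check: yes, from the white rook on g8.
King squares — g7: attacked by Ph6; h7: attacked by Nf6; g8: attacked by Nf6.
Legal moves for Black: none.
In check with no legal moves → checkmate.

checkmate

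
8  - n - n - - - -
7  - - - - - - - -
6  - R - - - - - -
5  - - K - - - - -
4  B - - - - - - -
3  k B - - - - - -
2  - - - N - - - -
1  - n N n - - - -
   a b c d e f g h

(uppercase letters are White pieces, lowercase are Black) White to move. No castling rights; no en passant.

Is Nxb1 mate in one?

After Nxb1: black king on a3; in check: yes, from the white knight on b1.
Black has 1 legal reply: Kb2.
In check but a legal move exists → not checkmate.

no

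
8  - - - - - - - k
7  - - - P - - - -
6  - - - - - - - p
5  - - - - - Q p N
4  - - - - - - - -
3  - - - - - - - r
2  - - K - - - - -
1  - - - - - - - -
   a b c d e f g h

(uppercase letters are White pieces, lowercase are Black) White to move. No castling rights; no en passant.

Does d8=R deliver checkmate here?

yes

After d8=R: black king on h8; in check: yes, from the white rook on d8.
King squares — g7: attacked by Nh5; h7: attacked by Qf5; g8: attacked by Rd8.
Black has no legal moves → checkmate.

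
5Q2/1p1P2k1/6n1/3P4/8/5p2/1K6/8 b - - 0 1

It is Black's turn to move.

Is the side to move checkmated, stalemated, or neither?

Black to move; black king on g7.
In check: yes, from the white queen on f8.
Legal moves for Black: Kxf8, Kh7, Nxf8.
Black is in check but has 3 legal moves → neither.

neither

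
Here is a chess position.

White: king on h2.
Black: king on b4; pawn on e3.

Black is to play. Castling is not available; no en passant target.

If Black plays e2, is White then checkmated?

After e2: white king on h2; in check: no.
White is not in check, so this cannot be checkmate.

no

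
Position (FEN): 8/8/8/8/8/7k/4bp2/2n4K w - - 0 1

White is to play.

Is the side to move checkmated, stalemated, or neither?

White to move; white king on h1.
In check: no.
King squares — g1: attacked by Pf2; g2: attacked by Kh3; h2: attacked by Kh3.
Legal moves for White: none.
Not in check and no legal moves → stalemate.

stalemate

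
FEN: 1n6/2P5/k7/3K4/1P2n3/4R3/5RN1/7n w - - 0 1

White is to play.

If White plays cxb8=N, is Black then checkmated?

After cxb8=N: black king on a6; in check: yes, from the white knight on b8.
Black has 4 legal replies: Kb7, Ka7, Kb6, Kb5.
In check but a legal move exists → not checkmate.

no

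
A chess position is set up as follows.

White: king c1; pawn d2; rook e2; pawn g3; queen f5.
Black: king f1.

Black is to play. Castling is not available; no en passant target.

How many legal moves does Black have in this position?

2

Black to move; king on f1.
In check: yes, from the white queen on f5.
Legal moves: Kxe2, Kg1.
Count: 2.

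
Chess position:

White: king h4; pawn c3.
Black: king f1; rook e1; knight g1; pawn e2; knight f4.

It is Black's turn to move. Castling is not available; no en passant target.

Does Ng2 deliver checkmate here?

After Ng2: white king on h4; in check: yes, from the black knight on g2.
White has 4 legal replies: Kh5, Kg5, Kg4, Kg3.
In check but a legal move exists → not checkmate.

no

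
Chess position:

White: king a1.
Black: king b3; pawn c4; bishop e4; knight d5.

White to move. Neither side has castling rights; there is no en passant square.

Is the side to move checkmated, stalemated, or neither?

White to move; white king on a1.
In check: no.
King squares — b1: attacked by Be4; a2: attacked by Kb3; b2: attacked by Kb3.
Legal moves for White: none.
Not in check and no legal moves → stalemate.

stalemate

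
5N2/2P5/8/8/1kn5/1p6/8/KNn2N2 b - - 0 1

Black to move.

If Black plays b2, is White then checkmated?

yes

After b2: white king on a1; in check: yes, from the black pawn on b2.
King squares — b1: own knight; a2: attacked by Nc1; b2: attacked by Nc4.
White has no legal moves → checkmate.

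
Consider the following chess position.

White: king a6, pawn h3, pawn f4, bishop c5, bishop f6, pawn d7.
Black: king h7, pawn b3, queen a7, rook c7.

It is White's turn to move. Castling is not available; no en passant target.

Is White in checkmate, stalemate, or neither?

neither

White to move; white king on a6.
In check: yes, from the black queen on a7.
King squares — a5: attacked by Qa7; b5: available; b6: attacked by Qa7; a7: attacked by Rc7; b7: attacked by Qa7.
Legal moves for White: Kb5, Bxa7.
White is in check but has 2 legal moves → neither.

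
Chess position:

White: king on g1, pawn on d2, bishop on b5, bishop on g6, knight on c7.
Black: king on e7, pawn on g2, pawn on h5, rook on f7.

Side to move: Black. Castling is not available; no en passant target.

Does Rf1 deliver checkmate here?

After Rf1: white king on g1; in check: yes, from the black rook on f1.
White has 3 legal replies: Kh2, Kxg2, Bxf1.
In check but a legal move exists → not checkmate.

no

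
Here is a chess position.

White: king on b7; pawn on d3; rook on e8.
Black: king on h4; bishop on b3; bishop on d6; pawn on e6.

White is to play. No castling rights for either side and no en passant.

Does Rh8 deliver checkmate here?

After Rh8: black king on h4; in check: yes, from the white rook on h8.
Black has 3 legal replies: Kg5, Kg4, Kg3.
In check but a legal move exists → not checkmate.

no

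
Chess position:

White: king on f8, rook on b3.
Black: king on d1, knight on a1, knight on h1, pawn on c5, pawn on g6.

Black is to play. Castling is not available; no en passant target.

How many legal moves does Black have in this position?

Black to move; king on d1.
In check: no.
Legal moves: Ng3, Nf2, Ke2, Kd2, Kc2, Ke1, Kc1, Nxb3, Nc2, g5, c4.
Count: 11.

11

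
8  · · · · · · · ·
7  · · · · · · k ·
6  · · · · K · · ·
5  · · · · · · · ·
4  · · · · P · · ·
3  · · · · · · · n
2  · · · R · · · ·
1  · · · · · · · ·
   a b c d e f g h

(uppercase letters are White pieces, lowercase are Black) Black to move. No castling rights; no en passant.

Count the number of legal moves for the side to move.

Black to move; king on g7.
In check: no.
Legal moves: Kh8, Kg8, Kf8, Kh7, Kh6, Kg6, Ng5+, Nf4+, Nf2, Ng1.
Count: 10.

10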